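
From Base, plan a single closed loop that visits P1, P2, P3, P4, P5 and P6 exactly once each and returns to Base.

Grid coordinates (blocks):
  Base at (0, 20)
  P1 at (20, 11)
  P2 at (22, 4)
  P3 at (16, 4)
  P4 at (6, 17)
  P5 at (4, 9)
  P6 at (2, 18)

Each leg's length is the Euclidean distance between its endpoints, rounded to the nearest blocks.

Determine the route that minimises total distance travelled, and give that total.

There are 360 distinct closed tours to check (reversals are equivalent).
Base-P1-P2-P3-P4-P5-P6-Base: 22+7+6+16+8+9+3 = 71
Base-P1-P2-P3-P4-P6-P5-Base: 22+7+6+16+4+9+12 = 76
Base-P1-P2-P3-P5-P4-P6-Base: 22+7+6+13+8+4+3 = 63
Base-P1-P2-P3-P5-P6-P4-Base: 22+7+6+13+9+4+7 = 68
Base-P1-P2-P3-P6-P4-P5-Base: 22+7+6+20+4+8+12 = 79
Base-P1-P2-P3-P6-P5-P4-Base: 22+7+6+20+9+8+7 = 79
Base-P1-P2-P4-P3-P5-P6-Base: 22+7+21+16+13+9+3 = 91
Base-P1-P2-P4-P3-P6-P5-Base: 22+7+21+16+20+9+12 = 107
… (352 more)
Base-P4-P1-P2-P3-P5-P6-Base: 7+15+7+6+13+9+3 = 60  ← best
The minimum is 60.
One optimal route: Base → P4 → P1 → P2 → P3 → P5 → P6 → Base (or its reverse).

Shortest round trip = 60 blocks.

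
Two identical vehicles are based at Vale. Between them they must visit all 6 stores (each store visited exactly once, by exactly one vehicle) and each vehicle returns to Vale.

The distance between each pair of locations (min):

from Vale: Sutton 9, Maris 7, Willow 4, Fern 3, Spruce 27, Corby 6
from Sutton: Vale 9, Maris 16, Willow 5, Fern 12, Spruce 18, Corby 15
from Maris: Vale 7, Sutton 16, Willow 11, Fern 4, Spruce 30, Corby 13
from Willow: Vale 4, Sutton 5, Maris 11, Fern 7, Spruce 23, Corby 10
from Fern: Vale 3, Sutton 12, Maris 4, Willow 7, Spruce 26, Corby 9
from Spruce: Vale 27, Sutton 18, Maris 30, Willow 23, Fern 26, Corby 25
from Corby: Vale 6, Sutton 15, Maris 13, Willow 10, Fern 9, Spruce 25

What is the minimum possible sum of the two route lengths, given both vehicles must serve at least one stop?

72 min — the smallest possible combined total.

Check every non-empty split of the stops between the two vehicles; for each half take its own optimal tour:
  {Sutton} + {Maris, Willow, Fern, Spruce, Corby}: 18 + 72 = 90
  {Maris} + {Sutton, Willow, Fern, Spruce, Corby}: 14 + 64 = 78
  {Sutton, Maris} + {Willow, Fern, Spruce, Corby}: 32 + 64 = 96
  {Willow} + {Sutton, Maris, Fern, Spruce, Corby}: 8 + 72 = 80
  {Sutton, Willow} + {Maris, Fern, Spruce, Corby}: 18 + 68 = 86
  {Maris, Willow} + {Sutton, Fern, Spruce, Corby}: 22 + 64 = 86
  … (31 splits in total)
  {Maris, Fern} + {Sutton, Willow, Spruce, Corby}: 14 + 58 = 72  ← best
Best: vehicle 1 Vale → Maris → Fern → Vale = 14; vehicle 2 Vale → Willow → Sutton → Spruce → Corby → Vale = 58; combined 72.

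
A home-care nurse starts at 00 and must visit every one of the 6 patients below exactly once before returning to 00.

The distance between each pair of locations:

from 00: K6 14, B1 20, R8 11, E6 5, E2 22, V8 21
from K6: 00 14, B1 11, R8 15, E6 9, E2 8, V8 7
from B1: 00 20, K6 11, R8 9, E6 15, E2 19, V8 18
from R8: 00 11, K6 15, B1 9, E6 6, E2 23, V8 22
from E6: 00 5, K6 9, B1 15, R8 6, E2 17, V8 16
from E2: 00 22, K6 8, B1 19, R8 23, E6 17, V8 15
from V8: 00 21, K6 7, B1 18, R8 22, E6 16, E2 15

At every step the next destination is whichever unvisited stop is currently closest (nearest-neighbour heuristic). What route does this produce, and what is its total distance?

Total distance 75 via the nearest-neighbour route 00 → E6 → R8 → B1 → K6 → V8 → E2 → 00.

At 00 the remaining stops are E6 5, R8 11, K6 14, B1 20, V8 21, E2 22; go to E6.
At E6 the remaining stops are R8 6, K6 9, B1 15, V8 16, E2 17; go to R8.
At R8 the remaining stops are B1 9, K6 15, V8 22, E2 23; go to B1.
At B1 the remaining stops are K6 11, V8 18, E2 19; go to K6.
At K6 the remaining stops are V8 7, E2 8; go to V8.
At V8 the remaining stops are E2 15; go to E2.
Return E2→00: 22.
Total = 5 + 6 + 9 + 11 + 7 + 15 + 22 = 75.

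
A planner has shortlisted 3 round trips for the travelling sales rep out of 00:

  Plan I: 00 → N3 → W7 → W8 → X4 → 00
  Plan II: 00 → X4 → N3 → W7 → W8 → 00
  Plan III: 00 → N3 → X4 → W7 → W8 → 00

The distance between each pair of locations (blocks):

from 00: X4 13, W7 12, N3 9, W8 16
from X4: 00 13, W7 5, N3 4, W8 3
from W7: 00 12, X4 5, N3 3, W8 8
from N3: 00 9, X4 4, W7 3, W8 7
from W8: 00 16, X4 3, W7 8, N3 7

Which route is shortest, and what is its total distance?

Plan I: 9 + 3 + 8 + 3 + 13 = 36
Plan II: 13 + 4 + 3 + 8 + 16 = 44
Plan III: 9 + 4 + 5 + 8 + 16 = 42

36 blocks — Plan I is the shortest.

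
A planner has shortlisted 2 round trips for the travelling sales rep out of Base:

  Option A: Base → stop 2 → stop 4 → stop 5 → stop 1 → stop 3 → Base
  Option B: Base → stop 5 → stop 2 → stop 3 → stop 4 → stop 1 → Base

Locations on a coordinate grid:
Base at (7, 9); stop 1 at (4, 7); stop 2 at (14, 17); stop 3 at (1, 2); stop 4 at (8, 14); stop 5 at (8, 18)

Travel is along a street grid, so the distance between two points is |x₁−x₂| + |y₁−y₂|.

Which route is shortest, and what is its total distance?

Option A: 15 + 9 + 4 + 15 + 8 + 13 = 64
Option B: 10 + 7 + 28 + 19 + 11 + 5 = 80

64 — Option A is the shortest.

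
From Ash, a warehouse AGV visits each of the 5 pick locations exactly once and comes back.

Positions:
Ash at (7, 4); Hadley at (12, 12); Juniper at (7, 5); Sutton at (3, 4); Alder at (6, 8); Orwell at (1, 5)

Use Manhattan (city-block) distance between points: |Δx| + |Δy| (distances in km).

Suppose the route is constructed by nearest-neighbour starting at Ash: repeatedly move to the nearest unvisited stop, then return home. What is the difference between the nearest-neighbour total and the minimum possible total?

Excess over optimum: 8 km.

From Ash: Juniper=1, Sutton=4, Alder=5, Orwell=7, Hadley=13 → choose Juniper (1).
From Juniper: Alder=4, Sutton=5, Orwell=6, Hadley=12 → choose Alder (4).
From Alder: Sutton=7, Orwell=8, Hadley=10 → choose Sutton (7).
From Sutton: Orwell=3, Hadley=17 → choose Orwell (3).
From Orwell: Hadley=18 → choose Hadley (18).
NN route Ash → Juniper → Alder → Sutton → Orwell → Hadley → Ash costs 46.
Optimal: Ash → Juniper → Hadley → Alder → Orwell → Sutton → Ash costs 38 (by enumerating all 60 distinct tours).
Excess = 46 − 38 = 8.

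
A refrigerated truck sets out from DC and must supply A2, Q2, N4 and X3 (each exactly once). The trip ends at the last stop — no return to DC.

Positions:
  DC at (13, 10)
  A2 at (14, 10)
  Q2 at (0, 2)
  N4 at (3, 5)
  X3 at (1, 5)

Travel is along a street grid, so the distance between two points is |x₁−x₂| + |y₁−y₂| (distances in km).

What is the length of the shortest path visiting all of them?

Minimum one-way distance = 23 km.

There are 4! = 24 possible orderings.
DC → A2 → Q2 → N4 → X3: 1+22+6+2 = 31
DC → A2 → Q2 → X3 → N4: 1+22+4+2 = 29
DC → A2 → N4 → Q2 → X3: 1+16+6+4 = 27
DC → A2 → N4 → X3 → Q2: 1+16+2+4 = 23
DC → A2 → X3 → Q2 → N4: 1+18+4+6 = 29
DC → A2 → X3 → N4 → Q2: 1+18+2+6 = 27
DC → Q2 → A2 → N4 → X3: 21+22+16+2 = 61
DC → Q2 → A2 → X3 → N4: 21+22+18+2 = 63
DC → Q2 → N4 → A2 → X3: 21+6+16+18 = 61
DC → Q2 → N4 → X3 → A2: 21+6+2+18 = 47
DC → Q2 → X3 → A2 → N4: 21+4+18+16 = 59
DC → Q2 → X3 → N4 → A2: 21+4+2+16 = 43
DC → N4 → A2 → Q2 → X3: 15+16+22+4 = 57
DC → N4 → A2 → X3 → Q2: 15+16+18+4 = 53
… (10 more)
The minimum is 23.
One shortest path: DC → A2 → N4 → X3 → Q2.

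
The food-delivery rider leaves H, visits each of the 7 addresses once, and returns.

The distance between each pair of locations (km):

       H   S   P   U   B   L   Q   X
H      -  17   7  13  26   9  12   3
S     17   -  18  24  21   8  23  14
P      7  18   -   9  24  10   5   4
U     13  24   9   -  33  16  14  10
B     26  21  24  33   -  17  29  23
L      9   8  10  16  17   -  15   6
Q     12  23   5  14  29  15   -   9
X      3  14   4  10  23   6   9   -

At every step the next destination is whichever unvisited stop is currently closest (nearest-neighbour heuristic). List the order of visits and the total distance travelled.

Nearest-neighbour total = 97 km; route H → X → P → Q → U → L → S → B → H.

At H the remaining stops are X 3, P 7, L 9, Q 12, U 13, S 17, B 26; go to X.
At X the remaining stops are P 4, L 6, Q 9, U 10, S 14, B 23; go to P.
At P the remaining stops are Q 5, U 9, L 10, S 18, B 24; go to Q.
At Q the remaining stops are U 14, L 15, S 23, B 29; go to U.
At U the remaining stops are L 16, S 24, B 33; go to L.
At L the remaining stops are S 8, B 17; go to S.
At S the remaining stops are B 21; go to B.
Return B→H: 26.
Total = 3 + 4 + 5 + 14 + 16 + 8 + 21 + 26 = 97.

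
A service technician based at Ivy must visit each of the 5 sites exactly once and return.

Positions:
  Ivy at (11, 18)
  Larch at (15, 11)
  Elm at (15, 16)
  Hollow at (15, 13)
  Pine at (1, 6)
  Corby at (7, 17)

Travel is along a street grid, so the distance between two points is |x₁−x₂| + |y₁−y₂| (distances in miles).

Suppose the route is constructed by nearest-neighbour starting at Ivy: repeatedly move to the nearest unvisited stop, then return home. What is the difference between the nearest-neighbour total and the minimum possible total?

From Ivy: Corby=5, Elm=6, Hollow=9, Larch=11, Pine=22 → choose Corby (5).
From Corby: Elm=9, Hollow=12, Larch=14, Pine=17 → choose Elm (9).
From Elm: Hollow=3, Larch=5, Pine=24 → choose Hollow (3).
From Hollow: Larch=2, Pine=21 → choose Larch (2).
From Larch: Pine=19 → choose Pine (19).
NN route Ivy → Corby → Elm → Hollow → Larch → Pine → Ivy costs 60.
Optimal: Ivy → Elm → Hollow → Larch → Pine → Corby → Ivy costs 52 (by enumerating all 60 distinct tours).
Excess = 60 − 52 = 8.

The nearest-neighbour route is 8 miles longer than optimal.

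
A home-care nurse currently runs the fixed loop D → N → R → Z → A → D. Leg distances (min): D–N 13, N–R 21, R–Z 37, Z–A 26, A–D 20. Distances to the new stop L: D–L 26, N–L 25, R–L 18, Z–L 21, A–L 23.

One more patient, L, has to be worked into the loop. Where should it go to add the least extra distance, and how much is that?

+2 min — insert L between R and Z.

Insertion cost between consecutive stops i–j is d(i,L) + d(L,j) − d(i,j):
  between D and N: 26 + 25 − 13 = 38
  between N and R: 25 + 18 − 21 = 22
  between R and Z: 18 + 21 − 37 = 2
  between Z and A: 21 + 23 − 26 = 18
  between A and D: 23 + 26 − 20 = 29
Cheapest insertion is between R and Z, adding 2.
New total = 117 + 2 = 119.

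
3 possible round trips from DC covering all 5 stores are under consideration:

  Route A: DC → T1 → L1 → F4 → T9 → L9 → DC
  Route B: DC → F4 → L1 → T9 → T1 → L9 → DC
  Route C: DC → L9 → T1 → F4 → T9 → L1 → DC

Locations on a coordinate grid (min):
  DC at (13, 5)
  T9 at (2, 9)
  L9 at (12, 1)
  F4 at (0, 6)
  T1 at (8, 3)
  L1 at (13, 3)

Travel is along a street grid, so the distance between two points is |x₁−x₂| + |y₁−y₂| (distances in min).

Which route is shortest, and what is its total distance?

Shortest is Route C, total 46 min.

Route A: 7 + 5 + 16 + 5 + 18 + 5 = 56
Route B: 14 + 16 + 17 + 12 + 6 + 5 = 70
Route C: 5 + 6 + 11 + 5 + 17 + 2 = 46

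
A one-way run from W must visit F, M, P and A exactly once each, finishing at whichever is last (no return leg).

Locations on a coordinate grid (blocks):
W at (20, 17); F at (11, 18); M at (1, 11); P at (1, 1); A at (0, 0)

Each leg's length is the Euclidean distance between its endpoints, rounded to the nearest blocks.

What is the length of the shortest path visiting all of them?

Shortest open route: 32 blocks.

There are 4! = 24 possible orderings.
W - F - M - P - A: 9+12+10+1 = 32
W - F - M - A - P: 9+12+11+1 = 33
W - F - P - M - A: 9+20+10+11 = 50
W - F - P - A - M: 9+20+1+11 = 41
W - F - A - M - P: 9+21+11+10 = 51
W - F - A - P - M: 9+21+1+10 = 41
W - M - F - P - A: 20+12+20+1 = 53
W - M - F - A - P: 20+12+21+1 = 54
W - M - P - F - A: 20+10+20+21 = 71
W - M - P - A - F: 20+10+1+21 = 52
W - M - A - F - P: 20+11+21+20 = 72
W - M - A - P - F: 20+11+1+20 = 52
W - P - F - M - A: 25+20+12+11 = 68
W - P - F - A - M: 25+20+21+11 = 77
… (10 more)
The minimum is 32.
One shortest path: W → F → M → P → A.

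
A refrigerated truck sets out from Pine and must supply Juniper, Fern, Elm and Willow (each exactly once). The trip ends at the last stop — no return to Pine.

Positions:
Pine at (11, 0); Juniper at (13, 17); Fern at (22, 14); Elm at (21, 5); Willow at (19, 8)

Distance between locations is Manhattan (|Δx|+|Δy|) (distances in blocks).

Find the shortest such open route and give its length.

There are 4! = 24 possible orderings.
Pine - Juniper - Fern - Elm - Willow: 19+12+10+5 = 46
Pine - Juniper - Fern - Willow - Elm: 19+12+9+5 = 45
Pine - Juniper - Elm - Fern - Willow: 19+20+10+9 = 58
Pine - Juniper - Elm - Willow - Fern: 19+20+5+9 = 53
Pine - Juniper - Willow - Fern - Elm: 19+15+9+10 = 53
Pine - Juniper - Willow - Elm - Fern: 19+15+5+10 = 49
Pine - Fern - Juniper - Elm - Willow: 25+12+20+5 = 62
Pine - Fern - Juniper - Willow - Elm: 25+12+15+5 = 57
Pine - Fern - Elm - Juniper - Willow: 25+10+20+15 = 70
Pine - Fern - Elm - Willow - Juniper: 25+10+5+15 = 55
Pine - Fern - Willow - Juniper - Elm: 25+9+15+20 = 69
Pine - Fern - Willow - Elm - Juniper: 25+9+5+20 = 59
Pine - Elm - Juniper - Fern - Willow: 15+20+12+9 = 56
Pine - Elm - Juniper - Willow - Fern: 15+20+15+9 = 59
… (10 more)
Pine - Elm - Willow - Fern - Juniper: 15+5+9+12 = 41  ← best
The minimum is 41.
One shortest path: Pine → Elm → Willow → Fern → Juniper.

Minimum one-way distance = 41 blocks.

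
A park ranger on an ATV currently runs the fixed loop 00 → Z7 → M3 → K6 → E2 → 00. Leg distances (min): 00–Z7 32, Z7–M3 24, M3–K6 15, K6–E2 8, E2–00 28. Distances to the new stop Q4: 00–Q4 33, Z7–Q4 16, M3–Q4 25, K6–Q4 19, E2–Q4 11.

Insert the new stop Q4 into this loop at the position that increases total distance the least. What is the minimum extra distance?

Adding 16 min by placing Q4 on the E2–00 leg.

Insertion cost between consecutive stops i–j is d(i,Q4) + d(Q4,j) − d(i,j):
  between 00 and Z7: 33 + 16 − 32 = 17
  between Z7 and M3: 16 + 25 − 24 = 17
  between M3 and K6: 25 + 19 − 15 = 29
  between K6 and E2: 19 + 11 − 8 = 22
  between E2 and 00: 11 + 33 − 28 = 16
Cheapest insertion is between E2 and 00, adding 16.
New total = 107 + 16 = 123.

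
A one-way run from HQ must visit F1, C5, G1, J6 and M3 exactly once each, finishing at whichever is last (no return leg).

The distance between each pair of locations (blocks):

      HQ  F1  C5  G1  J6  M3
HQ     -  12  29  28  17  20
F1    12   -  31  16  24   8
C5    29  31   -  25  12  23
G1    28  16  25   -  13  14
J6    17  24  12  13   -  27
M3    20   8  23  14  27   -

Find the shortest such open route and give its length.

There are 5! = 120 possible orderings.
HQ → F1 → C5 → G1 → J6 → M3: 12+31+25+13+27 = 108
HQ → F1 → C5 → G1 → M3 → J6: 12+31+25+14+27 = 109
HQ → F1 → C5 → J6 → G1 → M3: 12+31+12+13+14 = 82
HQ → F1 → C5 → J6 → M3 → G1: 12+31+12+27+14 = 96
HQ → F1 → C5 → M3 → G1 → J6: 12+31+23+14+13 = 93
HQ → F1 → C5 → M3 → J6 → G1: 12+31+23+27+13 = 106
HQ → F1 → G1 → C5 → J6 → M3: 12+16+25+12+27 = 92
HQ → F1 → G1 → C5 → M3 → J6: 12+16+25+23+27 = 103
HQ → F1 → G1 → J6 → C5 → M3: 12+16+13+12+23 = 76
HQ → F1 → G1 → J6 → M3 → C5: 12+16+13+27+23 = 91
HQ → F1 → G1 → M3 → C5 → J6: 12+16+14+23+12 = 77
HQ → F1 → G1 → M3 → J6 → C5: 12+16+14+27+12 = 81
HQ → F1 → J6 → C5 → G1 → M3: 12+24+12+25+14 = 87
HQ → F1 → J6 → C5 → M3 → G1: 12+24+12+23+14 = 85
… (106 more)
HQ → F1 → M3 → G1 → J6 → C5: 12+8+14+13+12 = 59  ← best
The minimum is 59.
One shortest path: HQ → F1 → M3 → G1 → J6 → C5.

Minimum one-way distance = 59 blocks.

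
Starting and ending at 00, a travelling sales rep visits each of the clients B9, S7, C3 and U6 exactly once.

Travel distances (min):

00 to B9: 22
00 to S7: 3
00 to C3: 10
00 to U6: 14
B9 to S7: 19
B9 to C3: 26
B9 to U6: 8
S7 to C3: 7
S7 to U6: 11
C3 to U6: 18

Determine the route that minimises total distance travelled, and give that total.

Minimum total distance: 58 min.

There are 12 distinct closed tours to check (reversals are equivalent).
00 → B9 → S7 → C3 → U6 → 00: 22+19+7+18+14 = 80
00 → B9 → S7 → U6 → C3 → 00: 22+19+11+18+10 = 80
00 → B9 → C3 → S7 → U6 → 00: 22+26+7+11+14 = 80
00 → B9 → C3 → U6 → S7 → 00: 22+26+18+11+3 = 80
00 → B9 → U6 → S7 → C3 → 00: 22+8+11+7+10 = 58
00 → B9 → U6 → C3 → S7 → 00: 22+8+18+7+3 = 58
00 → S7 → B9 → C3 → U6 → 00: 3+19+26+18+14 = 80
00 → S7 → B9 → U6 → C3 → 00: 3+19+8+18+10 = 58
00 → S7 → C3 → B9 → U6 → 00: 3+7+26+8+14 = 58
00 → S7 → U6 → B9 → C3 → 00: 3+11+8+26+10 = 58
00 → C3 → B9 → S7 → U6 → 00: 10+26+19+11+14 = 80
00 → C3 → S7 → B9 → U6 → 00: 10+7+19+8+14 = 58
The minimum is 58.
One optimal route: 00 → B9 → U6 → S7 → C3 → 00 (or its reverse).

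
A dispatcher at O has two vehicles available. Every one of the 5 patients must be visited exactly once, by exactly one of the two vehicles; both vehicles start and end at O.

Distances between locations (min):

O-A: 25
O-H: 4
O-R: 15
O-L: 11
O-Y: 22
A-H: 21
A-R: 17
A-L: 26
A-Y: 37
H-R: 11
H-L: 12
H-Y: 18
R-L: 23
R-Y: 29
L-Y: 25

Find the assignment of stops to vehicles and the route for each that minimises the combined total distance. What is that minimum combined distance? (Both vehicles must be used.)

Check every non-empty split of the stops between the two vehicles; for each half take its own optimal tour:
  {A} + {H, R, L, Y}: 50 + 80 = 130
  {H} + {A, R, L, Y}: 8 + 105 = 113
  {A, H} + {R, L, Y}: 50 + 80 = 130
  {R} + {A, H, L, Y}: 30 + 96 = 126
  {A, R} + {H, L, Y}: 57 + 58 = 115
  {H, R} + {A, L, Y}: 30 + 96 = 126
  … (15 splits in total)
Best: vehicle 1 O → H → O = 8; vehicle 2 O → R → A → L → Y → O = 105; combined 113.

113 min — the smallest possible combined total.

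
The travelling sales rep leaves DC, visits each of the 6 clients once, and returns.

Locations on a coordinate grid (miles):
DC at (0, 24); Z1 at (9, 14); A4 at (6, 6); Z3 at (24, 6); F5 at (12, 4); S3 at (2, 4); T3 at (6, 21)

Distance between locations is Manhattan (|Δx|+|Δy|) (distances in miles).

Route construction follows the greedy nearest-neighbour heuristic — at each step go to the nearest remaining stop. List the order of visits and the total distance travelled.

Total distance 102 miles via the nearest-neighbour route DC → T3 → Z1 → A4 → S3 → F5 → Z3 → DC.

DC → [T3:9 / Z1:19 / S3:22 / A4:24 / F5:32 / Z3:42] → T3 (9)
T3 → [Z1:10 / A4:15 / S3:21 / F5:23 / Z3:33] → Z1 (10)
Z1 → [A4:11 / F5:13 / S3:17 / Z3:23] → A4 (11)
A4 → [S3:6 / F5:8 / Z3:18] → S3 (6)
S3 → [F5:10 / Z3:24] → F5 (10)
F5 → [Z3:14] → Z3 (14)
Return Z3→DC: 42.
Total = 9 + 10 + 11 + 6 + 10 + 14 + 42 = 102.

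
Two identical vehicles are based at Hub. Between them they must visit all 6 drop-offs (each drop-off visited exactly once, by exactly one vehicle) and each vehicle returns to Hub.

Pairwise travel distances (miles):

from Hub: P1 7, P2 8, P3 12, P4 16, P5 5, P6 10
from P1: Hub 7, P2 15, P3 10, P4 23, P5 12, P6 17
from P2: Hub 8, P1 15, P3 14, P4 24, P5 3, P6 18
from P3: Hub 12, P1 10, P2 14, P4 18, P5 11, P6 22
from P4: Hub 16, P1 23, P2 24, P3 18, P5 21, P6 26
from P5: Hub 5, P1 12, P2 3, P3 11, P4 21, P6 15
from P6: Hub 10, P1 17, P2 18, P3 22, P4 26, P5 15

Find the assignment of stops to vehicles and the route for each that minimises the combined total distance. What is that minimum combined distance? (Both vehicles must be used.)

Minimum combined distance: 87 miles.

Check every non-empty split of the stops between the two vehicles; for each half take its own optimal tour:
  {P1} + {P2, P3, P4, P5, P6}: 14 + 76 = 90
  {P2} + {P1, P3, P4, P5, P6}: 16 + 81 = 97
  {P1, P2} + {P3, P4, P5, P6}: 30 + 70 = 100
  {P3} + {P1, P2, P4, P5, P6}: 24 + 82 = 106
  {P1, P3} + {P2, P4, P5, P6}: 29 + 68 = 97
  {P2, P3} + {P1, P4, P5, P6}: 34 + 76 = 110
  … (31 splits in total)
  {P1, P3, P4} + {P2, P5, P6}: 51 + 36 = 87  ← best
Best: vehicle 1 Hub → P1 → P3 → P4 → Hub = 51; vehicle 2 Hub → P2 → P5 → P6 → Hub = 36; combined 87.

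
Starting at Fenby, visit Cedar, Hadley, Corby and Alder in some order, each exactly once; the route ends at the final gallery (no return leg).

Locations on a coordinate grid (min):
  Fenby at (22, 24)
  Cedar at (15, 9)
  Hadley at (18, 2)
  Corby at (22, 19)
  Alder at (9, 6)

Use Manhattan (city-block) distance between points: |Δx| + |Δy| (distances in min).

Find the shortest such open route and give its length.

There are 4! = 24 possible orderings.
Fenby → Cedar → Hadley → Corby → Alder: 22+10+21+26 = 79
Fenby → Cedar → Hadley → Alder → Corby: 22+10+13+26 = 71
Fenby → Cedar → Corby → Hadley → Alder: 22+17+21+13 = 73
Fenby → Cedar → Corby → Alder → Hadley: 22+17+26+13 = 78
Fenby → Cedar → Alder → Hadley → Corby: 22+9+13+21 = 65
Fenby → Cedar → Alder → Corby → Hadley: 22+9+26+21 = 78
Fenby → Hadley → Cedar → Corby → Alder: 26+10+17+26 = 79
Fenby → Hadley → Cedar → Alder → Corby: 26+10+9+26 = 71
Fenby → Hadley → Corby → Cedar → Alder: 26+21+17+9 = 73
Fenby → Hadley → Corby → Alder → Cedar: 26+21+26+9 = 82
Fenby → Hadley → Alder → Cedar → Corby: 26+13+9+17 = 65
Fenby → Hadley → Alder → Corby → Cedar: 26+13+26+17 = 82
Fenby → Corby → Cedar → Hadley → Alder: 5+17+10+13 = 45
Fenby → Corby → Cedar → Alder → Hadley: 5+17+9+13 = 44
… (10 more)
The minimum is 44.
One shortest path: Fenby → Corby → Cedar → Alder → Hadley.

44 min — the minimum one-way total.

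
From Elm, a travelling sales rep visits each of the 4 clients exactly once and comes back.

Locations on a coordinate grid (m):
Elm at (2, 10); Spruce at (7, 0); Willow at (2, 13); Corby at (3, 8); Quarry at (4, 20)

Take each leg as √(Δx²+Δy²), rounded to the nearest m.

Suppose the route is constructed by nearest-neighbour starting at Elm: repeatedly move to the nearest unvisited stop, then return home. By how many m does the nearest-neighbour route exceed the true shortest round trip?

Excess over optimum: 4 m.

Elm: Corby=2, Willow=3, Quarry=10, Spruce=11 ⇒ Corby
Corby: Willow=5, Spruce=9, Quarry=12 ⇒ Willow
Willow: Quarry=7, Spruce=14 ⇒ Quarry
Quarry: Spruce=20 ⇒ Spruce
NN route Elm → Corby → Willow → Quarry → Spruce → Elm costs 45.
Optimal: Elm → Willow → Quarry → Spruce → Corby → Elm costs 41 (by enumerating all 12 distinct tours).
Excess = 45 − 41 = 4.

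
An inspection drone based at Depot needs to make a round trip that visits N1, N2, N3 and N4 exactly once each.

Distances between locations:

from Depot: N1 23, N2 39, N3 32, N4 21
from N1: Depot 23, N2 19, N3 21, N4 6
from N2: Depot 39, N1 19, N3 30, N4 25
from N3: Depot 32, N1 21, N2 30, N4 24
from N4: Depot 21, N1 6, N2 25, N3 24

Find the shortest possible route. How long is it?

Shortest round trip = 108.

Depot-N1-N2-N3-N4-Depot: 23+19+30+24+21 = 117
Depot-N1-N2-N4-N3-Depot: 23+19+25+24+32 = 123
Depot-N1-N3-N2-N4-Depot: 23+21+30+25+21 = 120
Depot-N1-N3-N4-N2-Depot: 23+21+24+25+39 = 132
Depot-N1-N4-N2-N3-Depot: 23+6+25+30+32 = 116
Depot-N1-N4-N3-N2-Depot: 23+6+24+30+39 = 122
Depot-N2-N1-N3-N4-Depot: 39+19+21+24+21 = 124
Depot-N2-N1-N4-N3-Depot: 39+19+6+24+32 = 120
Depot-N2-N3-N1-N4-Depot: 39+30+21+6+21 = 117
Depot-N2-N4-N1-N3-Depot: 39+25+6+21+32 = 123
Depot-N3-N1-N2-N4-Depot: 32+21+19+25+21 = 118
Depot-N3-N2-N1-N4-Depot: 32+30+19+6+21 = 108
The minimum is 108.
One optimal route: Depot → N3 → N2 → N1 → N4 → Depot (or its reverse).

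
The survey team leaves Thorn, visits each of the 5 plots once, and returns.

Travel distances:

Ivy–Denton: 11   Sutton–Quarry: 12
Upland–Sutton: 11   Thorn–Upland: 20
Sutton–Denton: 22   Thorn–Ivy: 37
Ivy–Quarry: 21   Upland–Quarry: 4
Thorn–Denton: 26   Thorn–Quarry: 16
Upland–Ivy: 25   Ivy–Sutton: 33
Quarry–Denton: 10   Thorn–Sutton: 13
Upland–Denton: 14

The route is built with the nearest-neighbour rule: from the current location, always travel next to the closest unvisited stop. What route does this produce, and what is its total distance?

86 along Thorn → Sutton → Upland → Quarry → Denton → Ivy → Thorn.

Thorn → [Sutton:13 / Quarry:16 / Upland:20 / Denton:26 / Ivy:37] → Sutton (13)
Sutton → [Upland:11 / Quarry:12 / Denton:22 / Ivy:33] → Upland (11)
Upland → [Quarry:4 / Denton:14 / Ivy:25] → Quarry (4)
Quarry → [Denton:10 / Ivy:21] → Denton (10)
Denton → [Ivy:11] → Ivy (11)
Return Ivy→Thorn: 37.
Total = 13 + 11 + 4 + 10 + 11 + 37 = 86.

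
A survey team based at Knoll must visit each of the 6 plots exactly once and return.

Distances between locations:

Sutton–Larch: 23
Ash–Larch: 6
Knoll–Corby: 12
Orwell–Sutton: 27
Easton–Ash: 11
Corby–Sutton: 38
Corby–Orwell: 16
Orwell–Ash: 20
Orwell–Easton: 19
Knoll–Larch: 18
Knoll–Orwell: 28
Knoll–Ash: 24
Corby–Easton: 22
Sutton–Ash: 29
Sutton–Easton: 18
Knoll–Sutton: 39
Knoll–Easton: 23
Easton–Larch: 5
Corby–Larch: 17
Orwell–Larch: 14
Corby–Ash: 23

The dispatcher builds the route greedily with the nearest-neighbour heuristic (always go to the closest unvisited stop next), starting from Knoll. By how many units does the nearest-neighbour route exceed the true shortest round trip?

Excess over optimum: 18.

Knoll: Corby=12, Larch=18, Easton=23, Ash=24, Orwell=28, Sutton=39 ⇒ Corby
Corby: Orwell=16, Larch=17, Easton=22, Ash=23, Sutton=38 ⇒ Orwell
Orwell: Larch=14, Easton=19, Ash=20, Sutton=27 ⇒ Larch
Larch: Easton=5, Ash=6, Sutton=23 ⇒ Easton
Easton: Ash=11, Sutton=18 ⇒ Ash
Ash: Sutton=29 ⇒ Sutton
NN route Knoll → Corby → Orwell → Larch → Easton → Ash → Sutton → Knoll costs 126.
Optimal: Knoll → Corby → Orwell → Sutton → Easton → Ash → Larch → Knoll costs 108 (by enumerating all 360 distinct tours).
Excess = 126 − 108 = 18.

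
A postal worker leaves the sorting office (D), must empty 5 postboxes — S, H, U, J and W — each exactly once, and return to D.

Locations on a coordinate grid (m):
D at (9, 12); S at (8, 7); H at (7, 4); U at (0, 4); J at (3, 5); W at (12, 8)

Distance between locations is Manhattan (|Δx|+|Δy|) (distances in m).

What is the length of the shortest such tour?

40 m — the shortest possible round trip.

D → S → H → U → J → W → D: 6+4+7+4+12+7 = 40
D → S → H → U → W → J → D: 6+4+7+16+12+13 = 58
D → S → H → J → U → W → D: 6+4+5+4+16+7 = 42
D → S → H → J → W → U → D: 6+4+5+12+16+17 = 60
D → S → H → W → U → J → D: 6+4+9+16+4+13 = 52
D → S → H → W → J → U → D: 6+4+9+12+4+17 = 52
D → S → U → H → J → W → D: 6+11+7+5+12+7 = 48
D → S → U → H → W → J → D: 6+11+7+9+12+13 = 58
D → S → U → J → H → W → D: 6+11+4+5+9+7 = 42
D → S → U → J → W → H → D: 6+11+4+12+9+10 = 52
D → S → U → W → H → J → D: 6+11+16+9+5+13 = 60
D → S → U → W → J → H → D: 6+11+16+12+5+10 = 60
D → S → J → H → U → W → D: 6+7+5+7+16+7 = 48
D → S → J → H → W → U → D: 6+7+5+9+16+17 = 60
… (46 more)
The minimum is 40.
One optimal route: D → S → H → U → J → W → D (or its reverse).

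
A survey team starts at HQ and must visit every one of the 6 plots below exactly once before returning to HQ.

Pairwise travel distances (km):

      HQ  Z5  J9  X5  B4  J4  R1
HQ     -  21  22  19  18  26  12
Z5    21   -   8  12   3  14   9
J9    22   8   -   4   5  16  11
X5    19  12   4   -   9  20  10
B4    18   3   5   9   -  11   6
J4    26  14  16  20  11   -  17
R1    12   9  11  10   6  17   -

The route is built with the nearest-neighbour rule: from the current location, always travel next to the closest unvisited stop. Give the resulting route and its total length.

From HQ: distances to unvisited — R1=12, B4=18, X5=19, Z5=21, J9=22, J4=26. Nearest is R1 (12).
From R1: distances to unvisited — B4=6, Z5=9, X5=10, J9=11, J4=17. Nearest is B4 (6).
From B4: distances to unvisited — Z5=3, J9=5, X5=9, J4=11. Nearest is Z5 (3).
From Z5: distances to unvisited — J9=8, X5=12, J4=14. Nearest is J9 (8).
From J9: distances to unvisited — X5=4, J4=16. Nearest is X5 (4).
From X5: distances to unvisited — J4=20. Nearest is J4 (20).
Return J4→HQ: 26.
Total = 12 + 6 + 3 + 8 + 4 + 20 + 26 = 79.

79 km along HQ → R1 → B4 → Z5 → J9 → X5 → J4 → HQ.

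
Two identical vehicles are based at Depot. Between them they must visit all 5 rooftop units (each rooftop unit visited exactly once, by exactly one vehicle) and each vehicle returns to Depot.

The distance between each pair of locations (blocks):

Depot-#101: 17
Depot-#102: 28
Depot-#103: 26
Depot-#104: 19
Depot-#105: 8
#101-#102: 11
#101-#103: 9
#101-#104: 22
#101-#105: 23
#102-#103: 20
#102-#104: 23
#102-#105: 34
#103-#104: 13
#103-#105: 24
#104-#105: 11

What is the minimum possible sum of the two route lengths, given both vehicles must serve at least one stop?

Check every non-empty split of the stops between the two vehicles; for each half take its own optimal tour:
  {#101} + {#102, #103, #104, #105}: 34 + 80 = 114
  {#102} + {#101, #103, #104, #105}: 56 + 58 = 114
  {#101, #102} + {#103, #104, #105}: 56 + 58 = 114
  {#103} + {#101, #102, #104, #105}: 52 + 70 = 122
  {#101, #103} + {#102, #104, #105}: 52 + 70 = 122
  {#102, #103} + {#101, #104, #105}: 74 + 58 = 132
  … (15 splits in total)
  {#101, #102, #103, #104} + {#105}: 80 + 16 = 96  ← best
Best: vehicle 1 Depot → #101 → #102 → #103 → #104 → Depot = 80; vehicle 2 Depot → #105 → Depot = 16; combined 96.

96 blocks — the smallest possible combined total.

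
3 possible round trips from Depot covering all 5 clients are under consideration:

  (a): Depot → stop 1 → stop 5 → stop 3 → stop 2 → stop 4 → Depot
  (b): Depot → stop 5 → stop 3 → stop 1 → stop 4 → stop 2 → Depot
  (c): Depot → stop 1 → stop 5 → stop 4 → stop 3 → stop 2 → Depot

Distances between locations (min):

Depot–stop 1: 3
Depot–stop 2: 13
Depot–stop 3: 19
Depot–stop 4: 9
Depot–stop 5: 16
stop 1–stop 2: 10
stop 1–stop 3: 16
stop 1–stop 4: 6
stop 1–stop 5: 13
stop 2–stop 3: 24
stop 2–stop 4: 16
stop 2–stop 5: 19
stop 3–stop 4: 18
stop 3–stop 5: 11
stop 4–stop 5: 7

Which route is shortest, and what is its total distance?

76 min — (a) is the shortest.

(a): 3 + 13 + 11 + 24 + 16 + 9 = 76
(b): 16 + 11 + 16 + 6 + 16 + 13 = 78
(c): 3 + 13 + 7 + 18 + 24 + 13 = 78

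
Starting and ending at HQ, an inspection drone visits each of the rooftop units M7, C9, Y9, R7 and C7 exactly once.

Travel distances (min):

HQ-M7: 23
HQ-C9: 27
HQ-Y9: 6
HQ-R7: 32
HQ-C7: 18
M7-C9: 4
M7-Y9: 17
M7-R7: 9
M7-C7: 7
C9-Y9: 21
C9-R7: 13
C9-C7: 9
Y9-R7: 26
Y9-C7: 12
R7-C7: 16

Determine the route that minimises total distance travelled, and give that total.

There are 60 distinct closed tours to check (reversals are equivalent).
HQ - M7 - C9 - Y9 - R7 - C7 - HQ: 23+4+21+26+16+18 = 108
HQ - M7 - C9 - Y9 - C7 - R7 - HQ: 23+4+21+12+16+32 = 108
HQ - M7 - C9 - R7 - Y9 - C7 - HQ: 23+4+13+26+12+18 = 96
HQ - M7 - C9 - R7 - C7 - Y9 - HQ: 23+4+13+16+12+6 = 74
HQ - M7 - C9 - C7 - Y9 - R7 - HQ: 23+4+9+12+26+32 = 106
HQ - M7 - C9 - C7 - R7 - Y9 - HQ: 23+4+9+16+26+6 = 84
HQ - M7 - Y9 - C9 - R7 - C7 - HQ: 23+17+21+13+16+18 = 108
HQ - M7 - Y9 - C9 - C7 - R7 - HQ: 23+17+21+9+16+32 = 118
HQ - M7 - Y9 - R7 - C9 - C7 - HQ: 23+17+26+13+9+18 = 106
HQ - M7 - Y9 - R7 - C7 - C9 - HQ: 23+17+26+16+9+27 = 118
HQ - M7 - Y9 - C7 - C9 - R7 - HQ: 23+17+12+9+13+32 = 106
HQ - M7 - Y9 - C7 - R7 - C9 - HQ: 23+17+12+16+13+27 = 108
HQ - M7 - R7 - C9 - Y9 - C7 - HQ: 23+9+13+21+12+18 = 96
HQ - M7 - R7 - C9 - C7 - Y9 - HQ: 23+9+13+9+12+6 = 72
… (46 more)
The minimum is 72.
One optimal route: HQ → M7 → R7 → C9 → C7 → Y9 → HQ (or its reverse).

Shortest round trip = 72 min.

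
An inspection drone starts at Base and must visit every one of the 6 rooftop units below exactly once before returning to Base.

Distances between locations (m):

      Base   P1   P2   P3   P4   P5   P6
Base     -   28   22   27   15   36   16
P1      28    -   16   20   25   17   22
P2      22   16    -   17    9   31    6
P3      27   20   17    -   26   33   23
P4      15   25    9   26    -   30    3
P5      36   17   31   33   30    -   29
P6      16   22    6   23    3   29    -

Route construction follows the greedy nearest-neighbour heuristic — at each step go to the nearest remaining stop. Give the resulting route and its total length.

At Base the remaining stops are P4 15, P6 16, P2 22, P3 27, P1 28, P5 36; go to P4.
At P4 the remaining stops are P6 3, P2 9, P1 25, P3 26, P5 30; go to P6.
At P6 the remaining stops are P2 6, P1 22, P3 23, P5 29; go to P2.
At P2 the remaining stops are P1 16, P3 17, P5 31; go to P1.
At P1 the remaining stops are P5 17, P3 20; go to P5.
At P5 the remaining stops are P3 33; go to P3.
Return P3→Base: 27.
Total = 15 + 3 + 6 + 16 + 17 + 33 + 27 = 117.

Total distance 117 m via the nearest-neighbour route Base → P4 → P6 → P2 → P1 → P5 → P3 → Base.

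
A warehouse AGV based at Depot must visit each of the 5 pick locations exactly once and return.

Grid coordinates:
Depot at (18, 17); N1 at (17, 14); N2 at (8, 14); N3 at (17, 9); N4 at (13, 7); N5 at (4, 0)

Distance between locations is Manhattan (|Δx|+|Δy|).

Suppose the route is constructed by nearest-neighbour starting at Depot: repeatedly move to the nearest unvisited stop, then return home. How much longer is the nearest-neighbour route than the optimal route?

From Depot: N1=4, N3=9, N2=13, N4=15, N5=31 → choose N1 (4).
From N1: N3=5, N2=9, N4=11, N5=27 → choose N3 (5).
From N3: N4=6, N2=14, N5=22 → choose N4 (6).
From N4: N2=12, N5=16 → choose N2 (12).
From N2: N5=18 → choose N5 (18).
NN route Depot → N1 → N3 → N4 → N2 → N5 → Depot costs 76.
Optimal: Depot → N1 → N2 → N5 → N4 → N3 → Depot costs 62 (by enumerating all 60 distinct tours).
Excess = 76 − 62 = 14.

Excess over optimum: 14.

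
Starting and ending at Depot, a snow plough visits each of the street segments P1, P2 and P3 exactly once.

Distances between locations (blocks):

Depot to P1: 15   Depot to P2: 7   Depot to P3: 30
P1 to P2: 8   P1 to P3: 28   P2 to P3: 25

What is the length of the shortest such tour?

Shortest round trip = 73 blocks.

With 3 stops there are 3!/2 = 3 distinct round trips (a route and its reverse cost the same).
Depot - P1 - P2 - P3 - Depot: 15+8+25+30 = 78
Depot - P1 - P3 - P2 - Depot: 15+28+25+7 = 75
Depot - P2 - P1 - P3 - Depot: 7+8+28+30 = 73
The minimum is 73.
One optimal route: Depot → P2 → P1 → P3 → Depot (or its reverse).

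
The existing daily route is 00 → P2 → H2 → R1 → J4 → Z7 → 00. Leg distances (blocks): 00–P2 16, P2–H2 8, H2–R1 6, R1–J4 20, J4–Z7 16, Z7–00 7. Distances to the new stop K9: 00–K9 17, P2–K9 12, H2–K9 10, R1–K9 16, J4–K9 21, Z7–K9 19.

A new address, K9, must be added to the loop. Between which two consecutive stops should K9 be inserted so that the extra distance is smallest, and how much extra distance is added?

Adding 13 blocks by placing K9 on the 00–P2 leg.

Insertion cost between consecutive stops i–j is d(i,K9) + d(K9,j) − d(i,j):
  between 00 and P2: 17 + 12 − 16 = 13
  between P2 and H2: 12 + 10 − 8 = 14
  between H2 and R1: 10 + 16 − 6 = 20
  between R1 and J4: 16 + 21 − 20 = 17
  between J4 and Z7: 21 + 19 − 16 = 24
  between Z7 and 00: 19 + 17 − 7 = 29
Cheapest insertion is between 00 and P2, adding 13.
New total = 73 + 13 = 86.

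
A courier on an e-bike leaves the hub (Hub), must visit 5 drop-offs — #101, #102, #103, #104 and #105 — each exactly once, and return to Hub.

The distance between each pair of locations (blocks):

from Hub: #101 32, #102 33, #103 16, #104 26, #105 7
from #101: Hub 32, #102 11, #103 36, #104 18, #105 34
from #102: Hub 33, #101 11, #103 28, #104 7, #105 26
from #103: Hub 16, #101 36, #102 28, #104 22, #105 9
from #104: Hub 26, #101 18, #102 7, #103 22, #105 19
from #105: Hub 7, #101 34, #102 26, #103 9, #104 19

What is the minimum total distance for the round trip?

Shortest round trip = 88 blocks.

There are 60 distinct closed tours to check (reversals are equivalent).
Hub - #101 - #102 - #103 - #104 - #105 - Hub: 32+11+28+22+19+7 = 119
Hub - #101 - #102 - #103 - #105 - #104 - Hub: 32+11+28+9+19+26 = 125
Hub - #101 - #102 - #104 - #103 - #105 - Hub: 32+11+7+22+9+7 = 88
Hub - #101 - #102 - #104 - #105 - #103 - Hub: 32+11+7+19+9+16 = 94
Hub - #101 - #102 - #105 - #103 - #104 - Hub: 32+11+26+9+22+26 = 126
Hub - #101 - #102 - #105 - #104 - #103 - Hub: 32+11+26+19+22+16 = 126
Hub - #101 - #103 - #102 - #104 - #105 - Hub: 32+36+28+7+19+7 = 129
Hub - #101 - #103 - #102 - #105 - #104 - Hub: 32+36+28+26+19+26 = 167
Hub - #101 - #103 - #104 - #102 - #105 - Hub: 32+36+22+7+26+7 = 130
Hub - #101 - #103 - #104 - #105 - #102 - Hub: 32+36+22+19+26+33 = 168
Hub - #101 - #103 - #105 - #102 - #104 - Hub: 32+36+9+26+7+26 = 136
Hub - #101 - #103 - #105 - #104 - #102 - Hub: 32+36+9+19+7+33 = 136
Hub - #101 - #104 - #102 - #103 - #105 - Hub: 32+18+7+28+9+7 = 101
Hub - #101 - #104 - #102 - #105 - #103 - Hub: 32+18+7+26+9+16 = 108
… (46 more)
The minimum is 88.
One optimal route: Hub → #101 → #102 → #104 → #103 → #105 → Hub (or its reverse).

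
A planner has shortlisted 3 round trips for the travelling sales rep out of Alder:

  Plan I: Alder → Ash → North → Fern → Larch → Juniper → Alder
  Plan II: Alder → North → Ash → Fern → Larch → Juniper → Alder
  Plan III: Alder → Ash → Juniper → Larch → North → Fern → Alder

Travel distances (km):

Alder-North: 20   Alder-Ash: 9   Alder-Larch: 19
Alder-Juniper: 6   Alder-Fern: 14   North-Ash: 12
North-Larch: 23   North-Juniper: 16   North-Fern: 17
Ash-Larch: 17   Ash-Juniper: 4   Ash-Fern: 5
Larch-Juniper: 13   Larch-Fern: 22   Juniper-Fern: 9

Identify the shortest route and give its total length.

Shortest is Plan II, total 78 km.

Plan I: 9 + 12 + 17 + 22 + 13 + 6 = 79
Plan II: 20 + 12 + 5 + 22 + 13 + 6 = 78
Plan III: 9 + 4 + 13 + 23 + 17 + 14 = 80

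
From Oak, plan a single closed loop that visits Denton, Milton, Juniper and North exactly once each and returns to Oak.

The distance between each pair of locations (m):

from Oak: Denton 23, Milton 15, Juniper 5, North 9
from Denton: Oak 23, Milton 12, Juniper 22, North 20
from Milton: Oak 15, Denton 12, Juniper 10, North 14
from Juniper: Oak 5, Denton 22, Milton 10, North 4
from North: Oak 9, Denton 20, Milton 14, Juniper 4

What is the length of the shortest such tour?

There are 12 distinct closed tours to check (reversals are equivalent).
Oak - Denton - Milton - Juniper - North - Oak: 23+12+10+4+9 = 58
Oak - Denton - Milton - North - Juniper - Oak: 23+12+14+4+5 = 58
Oak - Denton - Juniper - Milton - North - Oak: 23+22+10+14+9 = 78
Oak - Denton - Juniper - North - Milton - Oak: 23+22+4+14+15 = 78
Oak - Denton - North - Milton - Juniper - Oak: 23+20+14+10+5 = 72
Oak - Denton - North - Juniper - Milton - Oak: 23+20+4+10+15 = 72
Oak - Milton - Denton - Juniper - North - Oak: 15+12+22+4+9 = 62
Oak - Milton - Denton - North - Juniper - Oak: 15+12+20+4+5 = 56
Oak - Milton - Juniper - Denton - North - Oak: 15+10+22+20+9 = 76
Oak - Milton - North - Denton - Juniper - Oak: 15+14+20+22+5 = 76
Oak - Juniper - Denton - Milton - North - Oak: 5+22+12+14+9 = 62
Oak - Juniper - Milton - Denton - North - Oak: 5+10+12+20+9 = 56
The minimum is 56.
One optimal route: Oak → Milton → Denton → North → Juniper → Oak (or its reverse).

Shortest round trip = 56 m.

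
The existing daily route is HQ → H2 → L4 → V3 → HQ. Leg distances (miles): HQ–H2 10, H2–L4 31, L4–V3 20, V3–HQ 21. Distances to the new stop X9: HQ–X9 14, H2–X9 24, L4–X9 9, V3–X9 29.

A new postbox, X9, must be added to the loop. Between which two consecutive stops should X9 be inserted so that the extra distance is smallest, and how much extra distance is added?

Insertion cost between consecutive stops i–j is d(i,X9) + d(X9,j) − d(i,j):
  between HQ and H2: 14 + 24 − 10 = 28
  between H2 and L4: 24 + 9 − 31 = 2
  between L4 and V3: 9 + 29 − 20 = 18
  between V3 and HQ: 29 + 14 − 21 = 22
Cheapest insertion is between H2 and L4, adding 2.
New total = 82 + 2 = 84.

Adding 2 miles by placing X9 on the H2–L4 leg.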